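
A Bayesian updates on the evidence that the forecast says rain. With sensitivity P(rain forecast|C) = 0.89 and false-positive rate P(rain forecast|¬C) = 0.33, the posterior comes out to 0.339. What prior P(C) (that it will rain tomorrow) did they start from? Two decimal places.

Bayes' rule in odds form gives O(C|E) = O(C)·[P(E|C)/P(E|¬C)], hence O(C) = O(C|E)/LR.
Posterior odds = 0.339/(1−0.339) = 0.5129. LR = 0.89/0.33 = 2.6970.
Prior odds = 0.5129/2.6970 = 0.1902, so P(C) = 0.1902/(1+0.1902) ≈ 0.16.

P(C) = 0.16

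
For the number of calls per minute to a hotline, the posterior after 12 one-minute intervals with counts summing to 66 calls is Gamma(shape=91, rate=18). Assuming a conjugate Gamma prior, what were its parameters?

Gamma(shape=25, rate=6)

Gamma–Poisson conjugacy: posterior shape = α + Σxᵢ, posterior rate = β + n.
So α = 91 − 66 = 25 and β = 18 − 12 = 6.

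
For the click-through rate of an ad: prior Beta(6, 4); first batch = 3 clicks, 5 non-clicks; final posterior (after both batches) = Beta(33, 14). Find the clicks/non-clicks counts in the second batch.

24 clicks and 5 non-clicks

Because Beta–binomial updating is additive in the counts, the combined data contributed (α_post−α_prior, β_post−β_prior) successes and failures.
Total across both batches: 33−6=27 clicks, 14−4=10 non-clicks.
Subtract the first batch: 27−3=24 clicks and 10−5=5 non-clicks.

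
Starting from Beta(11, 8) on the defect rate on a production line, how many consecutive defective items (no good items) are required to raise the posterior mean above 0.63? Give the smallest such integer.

k = 3

After k defective items and 0 good items the posterior is Beta(11+k, 8), with mean (11+k)/(11+8+k).
Set (11+k)/(19+k) > 0.63 and solve: k > (0.63·19 − 11)/(1 − 0.63) = 2.622.
The smallest integer exceeding 2.622 is 3, and checking k=3: (14)/(22) = 0.6364 > 0.63.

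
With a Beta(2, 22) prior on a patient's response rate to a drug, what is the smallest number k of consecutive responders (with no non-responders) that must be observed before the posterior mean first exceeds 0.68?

After k responders and 0 non-responders the posterior is Beta(2+k, 22), with mean (2+k)/(2+22+k).
Set (2+k)/(24+k) > 0.68 and solve: k > (0.68·24 − 2)/(1 − 0.68) = 44.750.
The smallest integer exceeding 44.750 is 45.

k = 45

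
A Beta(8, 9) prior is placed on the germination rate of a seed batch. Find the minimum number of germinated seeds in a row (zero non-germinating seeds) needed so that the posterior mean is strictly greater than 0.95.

After k germinated seeds and 0 non-germinating seeds the posterior is Beta(8+k, 9), with mean (8+k)/(8+9+k).
Set (8+k)/(17+k) > 0.95 and solve: k > (0.95·17 − 8)/(1 − 0.95) = 163.000.
The smallest integer exceeding 163.000 is 164.

k = 164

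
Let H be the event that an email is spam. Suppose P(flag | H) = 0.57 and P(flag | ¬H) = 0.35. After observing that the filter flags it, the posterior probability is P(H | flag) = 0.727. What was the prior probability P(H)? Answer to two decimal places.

In odds form, posterior odds = prior odds × likelihood ratio, so prior odds = posterior odds ÷ LR.
Posterior odds = 0.727/(1−0.727) = 2.6630. LR = 0.57/0.35 = 1.6286.
Prior odds = 2.6630/1.6286 = 1.6351, so P(H) = 1.6351/(1+1.6351) ≈ 0.62.

P(H) = 0.62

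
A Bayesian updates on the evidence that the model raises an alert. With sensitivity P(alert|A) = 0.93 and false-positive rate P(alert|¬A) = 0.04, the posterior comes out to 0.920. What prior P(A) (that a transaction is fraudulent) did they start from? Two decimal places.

P(A) = 0.33

In odds form, posterior odds = prior odds × likelihood ratio, so prior odds = posterior odds ÷ LR.
Posterior odds = 0.920/(1−0.920) = 11.5000. LR = 0.93/0.04 = 23.2500.
Prior odds = 11.5000/23.2500 = 0.4946, so P(A) = 0.4946/(1+0.4946) ≈ 0.33.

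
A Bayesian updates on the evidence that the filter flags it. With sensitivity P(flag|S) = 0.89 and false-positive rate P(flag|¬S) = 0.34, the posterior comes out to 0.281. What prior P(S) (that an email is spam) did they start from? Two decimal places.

P(S) = 0.13

In odds form, posterior odds = prior odds × likelihood ratio, so prior odds = posterior odds ÷ LR.
Posterior odds = 0.281/(1−0.281) = 0.3908. LR = 0.89/0.34 = 2.6176.
Prior odds = 0.3908/2.6176 = 0.1493, so P(S) = 0.1493/(1+0.1493) ≈ 0.13.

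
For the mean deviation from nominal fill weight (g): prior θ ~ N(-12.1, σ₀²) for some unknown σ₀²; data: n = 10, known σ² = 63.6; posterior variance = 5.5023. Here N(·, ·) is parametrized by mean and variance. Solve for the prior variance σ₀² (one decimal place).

For the Normal–Normal model with known σ², precisions add: τ_n = τ₀ + n/σ².
So 1/σ₀² = 1/5.5023 − 10/63.6 = 0.181742 − 0.157233 = 0.024509.
Hence σ₀² = 1/0.024509 ≈ 40.8.

σ₀² = 40.8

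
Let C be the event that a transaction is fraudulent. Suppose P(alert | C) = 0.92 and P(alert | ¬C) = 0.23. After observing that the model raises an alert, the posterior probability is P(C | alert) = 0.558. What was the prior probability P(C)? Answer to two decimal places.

P(C) = 0.24

In odds form, posterior odds = prior odds × likelihood ratio, so prior odds = posterior odds ÷ LR.
Posterior odds = 0.558/(1−0.558) = 1.2624. LR = 0.92/0.23 = 4.0000.
Prior odds = 1.2624/4.0000 = 0.3156, so P(C) = 0.3156/(1+0.3156) ≈ 0.24.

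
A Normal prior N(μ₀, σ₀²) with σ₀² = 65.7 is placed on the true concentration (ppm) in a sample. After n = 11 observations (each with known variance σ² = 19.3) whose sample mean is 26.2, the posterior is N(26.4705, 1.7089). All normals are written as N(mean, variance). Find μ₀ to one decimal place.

The posterior mean is a precision-weighted average: μ_n = (τ₀μ₀ + τ_data·x̄)/(τ₀+τ_data), with τ₀=1/σ₀² and τ_data=n/σ².
Here τ₀ = 1/65.7 = 0.015221 and τ_data = 11/19.3 = 0.569948, so τ_n = 0.585169.
Rearranging for μ₀: μ₀ = (μ_n·τ_n − τ_data·x̄)/τ₀ = (26.4705·0.585169 − 0.569948·26.2) / 0.015221 = 0.557078/0.015221 ≈ 36.6.

μ₀ = 36.6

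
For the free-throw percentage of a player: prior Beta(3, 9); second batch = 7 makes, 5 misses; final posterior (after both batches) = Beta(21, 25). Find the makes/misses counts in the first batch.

11 makes and 11 misses

Sequential conjugate updates are equivalent to a single update on the pooled data, so total successes = posterior α − prior α and total failures = posterior β − prior β.
Total across both batches: 21−3=18 makes, 25−9=16 misses.
Subtract the second batch: 18−7=11 makes and 16−5=11 misses.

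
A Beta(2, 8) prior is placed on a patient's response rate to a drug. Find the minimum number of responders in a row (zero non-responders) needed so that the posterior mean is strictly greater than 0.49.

After k responders and 0 non-responders the posterior is Beta(2+k, 8), with mean (2+k)/(2+8+k).
Set (2+k)/(10+k) > 0.49 and solve: k > (0.49·10 − 2)/(1 − 0.49) = 5.686.
The smallest integer exceeding 5.686 is 6.

k = 6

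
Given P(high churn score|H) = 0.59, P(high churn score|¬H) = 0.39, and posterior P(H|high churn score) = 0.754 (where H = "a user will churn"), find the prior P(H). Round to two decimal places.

P(H) = 0.67

Bayes' rule in odds form gives O(H|E) = O(H)·[P(E|H)/P(E|¬H)], hence O(H) = O(H|E)/LR.
Posterior odds = 0.754/(1−0.754) = 3.0650. LR = 0.59/0.39 = 1.5128.
Prior odds = 3.0650/1.5128 = 2.0260, so P(H) = 2.0260/(1+2.0260) ≈ 0.67.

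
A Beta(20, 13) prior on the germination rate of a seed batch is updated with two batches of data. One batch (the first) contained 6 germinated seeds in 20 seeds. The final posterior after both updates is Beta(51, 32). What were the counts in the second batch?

Because Beta–binomial updating is additive in the counts, the combined data contributed (α_post−α_prior, β_post−β_prior) successes and failures.
Total across both batches: 51−20=31 germinated seeds, 32−13=19 non-germinating seeds.
Subtract the first batch: 31−6=25 germinated seeds and 19−14=5 non-germinating seeds.

25 germinated seeds and 5 non-germinating seeds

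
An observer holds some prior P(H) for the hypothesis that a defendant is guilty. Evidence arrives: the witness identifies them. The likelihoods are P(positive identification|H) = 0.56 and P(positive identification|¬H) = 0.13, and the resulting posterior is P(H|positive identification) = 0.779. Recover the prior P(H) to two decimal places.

In odds form, posterior odds = prior odds × likelihood ratio, so prior odds = posterior odds ÷ LR.
Posterior odds = 0.779/(1−0.779) = 3.5249. LR = 0.56/0.13 = 4.3077.
Prior odds = 3.5249/4.3077 = 0.8183, so P(H) = 0.8183/(1+0.8183) ≈ 0.45.

P(H) = 0.45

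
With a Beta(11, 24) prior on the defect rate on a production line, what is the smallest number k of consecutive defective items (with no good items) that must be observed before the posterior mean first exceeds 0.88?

After k defective items and 0 good items the posterior is Beta(11+k, 24), with mean (11+k)/(11+24+k).
Set (11+k)/(35+k) > 0.88 and solve: k > (0.88·35 − 11)/(1 − 0.88) = 165.000.
The smallest integer exceeding 165.000 is 166, and checking k=166: (177)/(201) = 0.8806 > 0.88.

k = 166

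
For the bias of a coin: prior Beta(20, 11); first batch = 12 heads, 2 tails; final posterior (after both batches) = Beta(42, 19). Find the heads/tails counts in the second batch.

10 heads and 6 tails

Sequential conjugate updates are equivalent to a single update on the pooled data, so total successes = posterior α − prior α and total failures = posterior β − prior β.
Total across both batches: 42−20=22 heads, 19−11=8 tails.
Subtract the first batch: 22−12=10 heads and 8−2=6 tails.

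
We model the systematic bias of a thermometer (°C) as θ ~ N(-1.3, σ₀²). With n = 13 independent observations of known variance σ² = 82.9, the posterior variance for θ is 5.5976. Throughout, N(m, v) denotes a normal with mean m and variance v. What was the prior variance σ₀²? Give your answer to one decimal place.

Posterior precision equals prior precision plus data precision: 1/σ_n² = 1/σ₀² + n/σ².
So 1/σ₀² = 1/5.5976 − 13/82.9 = 0.178648 − 0.156815 = 0.021833.
Hence σ₀² = 1/0.021833 ≈ 45.8.

σ₀² = 45.8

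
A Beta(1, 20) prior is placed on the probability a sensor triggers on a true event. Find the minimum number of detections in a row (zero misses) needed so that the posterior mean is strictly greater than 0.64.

After k detections and 0 misses the posterior is Beta(1+k, 20), with mean (1+k)/(1+20+k).
Set (1+k)/(21+k) > 0.64 and solve: k > (0.64·21 − 1)/(1 − 0.64) = 34.556.
The smallest integer exceeding 34.556 is 35, and checking k=35: (36)/(56) = 0.6429 > 0.64.

k = 35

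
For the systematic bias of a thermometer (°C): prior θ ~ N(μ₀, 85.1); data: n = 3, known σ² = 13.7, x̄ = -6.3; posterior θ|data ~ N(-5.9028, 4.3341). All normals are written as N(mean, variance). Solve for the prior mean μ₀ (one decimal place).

μ₀ = 1.5

The posterior mean is a precision-weighted average: μ_n = (τ₀μ₀ + τ_data·x̄)/(τ₀+τ_data), with τ₀=1/σ₀² and τ_data=n/σ².
Here τ₀ = 1/85.1 = 0.011751 and τ_data = 3/13.7 = 0.218978, so τ_n = 0.230729.
Rearranging for μ₀: μ₀ = (μ_n·τ_n − τ_data·x̄)/τ₀ = (-5.9028·0.230729 − 0.218978·-6.3) / 0.011751 = 0.017614/0.011751 ≈ 1.5.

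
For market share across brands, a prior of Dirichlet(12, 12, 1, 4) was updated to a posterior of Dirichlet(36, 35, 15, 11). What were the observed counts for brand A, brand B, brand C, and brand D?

For a Dirichlet(α) prior with multinomial counts c, the posterior is Dirichlet(α + c) componentwise.
Counts are posterior − prior componentwise: 36−12=24, 35−12=23, 15−1=14, 11−4=7.

counts (24, 23, 14, 7)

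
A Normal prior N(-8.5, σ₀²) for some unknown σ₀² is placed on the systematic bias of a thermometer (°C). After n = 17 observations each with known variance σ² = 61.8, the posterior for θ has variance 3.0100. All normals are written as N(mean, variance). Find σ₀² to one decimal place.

σ₀² = 17.5

Posterior precision equals prior precision plus data precision: 1/σ_n² = 1/σ₀² + n/σ².
So 1/σ₀² = 1/3.0100 − 17/61.8 = 0.332226 − 0.275081 = 0.057145.
Hence σ₀² = 1/0.057145 ≈ 17.5.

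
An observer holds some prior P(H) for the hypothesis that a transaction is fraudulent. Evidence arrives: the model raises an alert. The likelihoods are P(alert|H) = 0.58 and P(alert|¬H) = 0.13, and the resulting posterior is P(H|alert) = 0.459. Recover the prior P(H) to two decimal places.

P(H) = 0.16

Bayes' rule in odds form gives O(H|E) = O(H)·[P(E|H)/P(E|¬H)], hence O(H) = O(H|E)/LR.
Posterior odds = 0.459/(1−0.459) = 0.8484. LR = 0.58/0.13 = 4.4615.
Prior odds = 0.8484/4.4615 = 0.1902, so P(H) = 0.1902/(1+0.1902) ≈ 0.16.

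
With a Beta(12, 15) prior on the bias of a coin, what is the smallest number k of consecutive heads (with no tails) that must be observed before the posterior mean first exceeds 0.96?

After k heads and 0 tails the posterior is Beta(12+k, 15), with mean (12+k)/(12+15+k).
Set (12+k)/(27+k) > 0.96 and solve: k > (0.96·27 − 12)/(1 − 0.96) = 348.000.
The smallest integer exceeding 348.000 is 349, and checking k=349: (361)/(376) = 0.9601 > 0.96.

k = 349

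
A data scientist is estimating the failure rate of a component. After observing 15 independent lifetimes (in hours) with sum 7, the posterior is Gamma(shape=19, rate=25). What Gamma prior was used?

Gamma(shape=4, rate=18)

For an exponential likelihood with a Gamma(α, β) prior on the rate, n observations with total T give posterior Gamma(α+n, β+T).
So α = 19 − 15 = 4 and β = 25 − 7 = 18.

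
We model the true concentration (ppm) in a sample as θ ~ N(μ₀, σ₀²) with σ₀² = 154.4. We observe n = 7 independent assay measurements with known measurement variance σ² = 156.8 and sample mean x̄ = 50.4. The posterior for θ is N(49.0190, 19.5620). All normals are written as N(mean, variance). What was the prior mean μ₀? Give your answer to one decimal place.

μ₀ = 39.5

With known observation variance, the Normal–Normal posterior has precision τ_n = τ₀ + n/σ² and mean μ_n = (τ₀μ₀ + (n/σ²)x̄)/τ_n.
Here τ₀ = 1/154.4 = 0.006477 and τ_data = 7/156.8 = 0.044643, so τ_n = 0.051120.
Rearranging for μ₀: μ₀ = (μ_n·τ_n − τ_data·x̄)/τ₀ = (49.0190·0.051120 − 0.044643·50.4) / 0.006477 = 0.255844/0.006477 ≈ 39.5.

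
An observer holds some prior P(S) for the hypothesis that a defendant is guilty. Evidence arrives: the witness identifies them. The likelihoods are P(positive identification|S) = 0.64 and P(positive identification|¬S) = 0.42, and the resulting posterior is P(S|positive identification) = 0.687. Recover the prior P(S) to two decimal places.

Bayes' rule in odds form gives O(S|E) = O(S)·[P(E|S)/P(E|¬S)], hence O(S) = O(S|E)/LR.
Posterior odds = 0.687/(1−0.687) = 2.1949. LR = 0.64/0.42 = 1.5238.
Prior odds = 2.1949/1.5238 = 1.4404, so P(S) = 1.4404/(1+1.4404) ≈ 0.59.

P(S) = 0.59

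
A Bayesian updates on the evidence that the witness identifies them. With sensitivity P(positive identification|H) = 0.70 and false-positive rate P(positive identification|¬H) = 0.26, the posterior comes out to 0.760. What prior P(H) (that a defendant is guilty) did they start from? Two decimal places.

P(H) = 0.54

Bayes' rule in odds form gives O(H|E) = O(H)·[P(E|H)/P(E|¬H)], hence O(H) = O(H|E)/LR.
Posterior odds = 0.760/(1−0.760) = 3.1667. LR = 0.70/0.26 = 2.6923.
Prior odds = 3.1667/2.6923 = 1.1762, so P(H) = 1.1762/(1+1.1762) ≈ 0.54.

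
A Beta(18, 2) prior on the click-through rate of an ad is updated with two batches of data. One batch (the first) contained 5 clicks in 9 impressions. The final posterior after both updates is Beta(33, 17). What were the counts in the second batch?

10 clicks and 11 non-clicks

Because Beta–binomial updating is additive in the counts, the combined data contributed (α_post−α_prior, β_post−β_prior) successes and failures.
Total across both batches: 33−18=15 clicks, 17−2=15 non-clicks.
Subtract the first batch: 15−5=10 clicks and 15−4=11 non-clicks.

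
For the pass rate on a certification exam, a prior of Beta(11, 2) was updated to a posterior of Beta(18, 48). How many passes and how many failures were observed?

7 passes and 46 failures

A Beta(a, b) prior with s successes and f failures in binomial data gives a Beta(a+s, b+f) posterior.
So s = 18 − 11 = 7 and f = 48 − 2 = 46.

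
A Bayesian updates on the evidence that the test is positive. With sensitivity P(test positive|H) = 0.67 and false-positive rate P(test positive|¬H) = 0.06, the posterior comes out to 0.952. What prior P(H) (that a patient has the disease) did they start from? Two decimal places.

In odds form, posterior odds = prior odds × likelihood ratio, so prior odds = posterior odds ÷ LR.
Posterior odds = 0.952/(1−0.952) = 19.8333. LR = 0.67/0.06 = 11.1667.
Prior odds = 19.8333/11.1667 = 1.7761, so P(H) = 1.7761/(1+1.7761) ≈ 0.64.

P(H) = 0.64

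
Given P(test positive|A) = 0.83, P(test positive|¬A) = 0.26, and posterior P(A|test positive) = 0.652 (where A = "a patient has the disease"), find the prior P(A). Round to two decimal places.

P(A) = 0.37

In odds form, posterior odds = prior odds × likelihood ratio, so prior odds = posterior odds ÷ LR.
Posterior odds = 0.652/(1−0.652) = 1.8736. LR = 0.83/0.26 = 3.1923.
Prior odds = 1.8736/3.1923 = 0.5869, so P(A) = 0.5869/(1+0.5869) ≈ 0.37.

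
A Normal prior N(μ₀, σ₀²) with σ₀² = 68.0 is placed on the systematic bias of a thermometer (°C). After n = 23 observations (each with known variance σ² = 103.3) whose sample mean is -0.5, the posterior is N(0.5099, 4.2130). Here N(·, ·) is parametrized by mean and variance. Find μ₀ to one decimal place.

With known observation variance, the Normal–Normal posterior has precision τ_n = τ₀ + n/σ² and mean μ_n = (τ₀μ₀ + (n/σ²)x̄)/τ_n.
Here τ₀ = 1/68.0 = 0.014706 and τ_data = 23/103.3 = 0.222652, so τ_n = 0.237358.
Rearranging for μ₀: μ₀ = (μ_n·τ_n − τ_data·x̄)/τ₀ = (0.5099·0.237358 − 0.222652·-0.5) / 0.014706 = 0.232355/0.014706 ≈ 15.8.

μ₀ = 15.8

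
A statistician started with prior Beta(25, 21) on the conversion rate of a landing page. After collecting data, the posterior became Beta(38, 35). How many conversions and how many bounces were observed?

Beta is conjugate to the binomial likelihood: posterior = Beta(α+s, β+f).
So s = 38 − 25 = 13 and f = 35 − 21 = 14.

13 conversions and 14 bounces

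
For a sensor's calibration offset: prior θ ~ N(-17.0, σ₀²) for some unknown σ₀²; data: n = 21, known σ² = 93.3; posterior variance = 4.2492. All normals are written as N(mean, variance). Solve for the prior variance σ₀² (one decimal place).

For the Normal–Normal model with known σ², precisions add: τ_n = τ₀ + n/σ².
So 1/σ₀² = 1/4.2492 − 21/93.3 = 0.235338 − 0.225080 = 0.010258.
Hence σ₀² = 1/0.010258 ≈ 97.5.

σ₀² = 97.5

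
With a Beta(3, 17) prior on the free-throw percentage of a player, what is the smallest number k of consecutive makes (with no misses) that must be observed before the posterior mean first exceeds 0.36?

After k makes and 0 misses the posterior is Beta(3+k, 17), with mean (3+k)/(3+17+k).
Set (3+k)/(20+k) > 0.36 and solve: k > (0.36·20 − 3)/(1 − 0.36) = 6.562.
The smallest integer exceeding 6.562 is 7.

k = 7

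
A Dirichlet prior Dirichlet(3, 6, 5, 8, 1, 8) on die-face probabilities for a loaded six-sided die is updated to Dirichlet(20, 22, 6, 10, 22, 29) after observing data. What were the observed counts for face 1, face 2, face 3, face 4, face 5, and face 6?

For a Dirichlet(α) prior with multinomial counts c, the posterior is Dirichlet(α + c) componentwise.
Counts are posterior − prior componentwise: 20−3=17, 22−6=16, 6−5=1, 10−8=2, 22−1=21, 29−8=21.

counts (17, 16, 1, 2, 21, 21)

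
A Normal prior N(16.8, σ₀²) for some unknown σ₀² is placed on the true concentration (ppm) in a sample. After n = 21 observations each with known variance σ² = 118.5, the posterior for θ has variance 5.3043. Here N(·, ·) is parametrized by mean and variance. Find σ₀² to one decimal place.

Posterior precision equals prior precision plus data precision: 1/σ_n² = 1/σ₀² + n/σ².
So 1/σ₀² = 1/5.3043 − 21/118.5 = 0.188526 − 0.177215 = 0.011311.
Hence σ₀² = 1/0.011311 ≈ 88.4.

σ₀² = 88.4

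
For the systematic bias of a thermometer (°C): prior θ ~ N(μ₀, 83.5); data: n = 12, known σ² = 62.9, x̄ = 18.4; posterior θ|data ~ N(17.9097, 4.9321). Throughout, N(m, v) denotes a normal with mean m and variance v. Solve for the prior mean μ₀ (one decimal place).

μ₀ = 10.1

The posterior mean is a precision-weighted average: μ_n = (τ₀μ₀ + τ_data·x̄)/(τ₀+τ_data), with τ₀=1/σ₀² and τ_data=n/σ².
Here τ₀ = 1/83.5 = 0.011976 and τ_data = 12/62.9 = 0.190779, so τ_n = 0.202755.
Rearranging for μ₀: μ₀ = (μ_n·τ_n − τ_data·x̄)/τ₀ = (17.9097·0.202755 − 0.190779·18.4) / 0.011976 = 0.120948/0.011976 ≈ 10.1.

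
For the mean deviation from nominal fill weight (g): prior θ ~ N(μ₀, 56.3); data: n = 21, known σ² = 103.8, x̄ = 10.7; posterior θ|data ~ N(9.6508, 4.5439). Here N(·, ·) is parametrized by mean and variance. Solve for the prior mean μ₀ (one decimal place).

μ₀ = -2.3

The posterior mean is a precision-weighted average: μ_n = (τ₀μ₀ + τ_data·x̄)/(τ₀+τ_data), with τ₀=1/σ₀² and τ_data=n/σ².
Here τ₀ = 1/56.3 = 0.017762 and τ_data = 21/103.8 = 0.202312, so τ_n = 0.220074.
Rearranging for μ₀: μ₀ = (μ_n·τ_n − τ_data·x̄)/τ₀ = (9.6508·0.220074 − 0.202312·10.7) / 0.017762 = -0.040848/0.017762 ≈ -2.3.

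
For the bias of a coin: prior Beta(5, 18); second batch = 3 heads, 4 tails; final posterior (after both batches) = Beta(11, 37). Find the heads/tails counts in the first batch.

3 heads and 15 tails

Because Beta–binomial updating is additive in the counts, the combined data contributed (α_post−α_prior, β_post−β_prior) successes and failures.
Total across both batches: 11−5=6 heads, 37−18=19 tails.
Subtract the second batch: 6−3=3 heads and 19−4=15 tails.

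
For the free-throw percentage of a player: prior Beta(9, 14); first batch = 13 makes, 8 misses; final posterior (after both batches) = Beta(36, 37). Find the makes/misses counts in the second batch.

14 makes and 15 misses

Because Beta–binomial updating is additive in the counts, the combined data contributed (α_post−α_prior, β_post−β_prior) successes and failures.
Total across both batches: 36−9=27 makes, 37−14=23 misses.
Subtract the first batch: 27−13=14 makes and 23−8=15 misses.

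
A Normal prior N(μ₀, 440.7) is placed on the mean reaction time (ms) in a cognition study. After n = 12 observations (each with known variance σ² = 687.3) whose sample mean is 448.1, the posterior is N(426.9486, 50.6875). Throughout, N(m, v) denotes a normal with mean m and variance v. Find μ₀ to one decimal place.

μ₀ = 264.2

With known observation variance, the Normal–Normal posterior has precision τ_n = τ₀ + n/σ² and mean μ_n = (τ₀μ₀ + (n/σ²)x̄)/τ_n.
Here τ₀ = 1/440.7 = 0.002269 and τ_data = 12/687.3 = 0.017460, so τ_n = 0.019729.
Rearranging for μ₀: μ₀ = (μ_n·τ_n − τ_data·x̄)/τ₀ = (426.9486·0.019729 − 0.017460·448.1) / 0.002269 = 0.599443/0.002269 ≈ 264.2.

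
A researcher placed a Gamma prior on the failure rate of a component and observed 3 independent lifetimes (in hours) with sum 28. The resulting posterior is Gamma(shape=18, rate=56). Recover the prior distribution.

Gamma(shape=15, rate=28)

For an exponential likelihood with a Gamma(α, β) prior on the rate, n observations with total T give posterior Gamma(α+n, β+T).
So α = 18 − 3 = 15 and β = 56 − 28 = 28.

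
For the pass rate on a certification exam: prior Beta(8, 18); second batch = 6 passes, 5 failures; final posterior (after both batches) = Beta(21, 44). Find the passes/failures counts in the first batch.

Sequential conjugate updates are equivalent to a single update on the pooled data, so total successes = posterior α − prior α and total failures = posterior β − prior β.
Total across both batches: 21−8=13 passes, 44−18=26 failures.
Subtract the second batch: 13−6=7 passes and 26−5=21 failures.

7 passes and 21 failures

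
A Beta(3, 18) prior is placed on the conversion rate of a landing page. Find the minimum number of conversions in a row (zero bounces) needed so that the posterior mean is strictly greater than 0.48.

After k conversions and 0 bounces the posterior is Beta(3+k, 18), with mean (3+k)/(3+18+k).
Set (3+k)/(21+k) > 0.48 and solve: k > (0.48·21 − 3)/(1 − 0.48) = 13.615.
The smallest integer exceeding 13.615 is 14.

k = 14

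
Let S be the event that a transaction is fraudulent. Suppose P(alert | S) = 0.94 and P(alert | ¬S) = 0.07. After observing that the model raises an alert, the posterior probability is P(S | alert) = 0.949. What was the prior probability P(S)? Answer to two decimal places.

P(S) = 0.58

In odds form, posterior odds = prior odds × likelihood ratio, so prior odds = posterior odds ÷ LR.
Posterior odds = 0.949/(1−0.949) = 18.6078. LR = 0.94/0.07 = 13.4286.
Prior odds = 18.6078/13.4286 = 1.3857, so P(S) = 1.3857/(1+1.3857) ≈ 0.58.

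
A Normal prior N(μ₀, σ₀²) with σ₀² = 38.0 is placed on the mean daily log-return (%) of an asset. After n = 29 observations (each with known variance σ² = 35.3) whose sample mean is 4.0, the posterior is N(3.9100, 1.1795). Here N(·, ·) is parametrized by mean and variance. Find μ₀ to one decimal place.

μ₀ = 1.1

The posterior mean is a precision-weighted average: μ_n = (τ₀μ₀ + τ_data·x̄)/(τ₀+τ_data), with τ₀=1/σ₀² and τ_data=n/σ².
Here τ₀ = 1/38.0 = 0.026316 and τ_data = 29/35.3 = 0.821530, so τ_n = 0.847846.
Rearranging for μ₀: μ₀ = (μ_n·τ_n − τ_data·x̄)/τ₀ = (3.9100·0.847846 − 0.821530·4.0) / 0.026316 = 0.028958/0.026316 ≈ 1.1.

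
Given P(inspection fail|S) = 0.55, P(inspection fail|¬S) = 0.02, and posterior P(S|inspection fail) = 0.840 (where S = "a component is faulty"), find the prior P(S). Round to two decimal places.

P(S) = 0.16

In odds form, posterior odds = prior odds × likelihood ratio, so prior odds = posterior odds ÷ LR.
Posterior odds = 0.840/(1−0.840) = 5.2500. LR = 0.55/0.02 = 27.5000.
Prior odds = 5.2500/27.5000 = 0.1909, so P(S) = 0.1909/(1+0.1909) ≈ 0.16.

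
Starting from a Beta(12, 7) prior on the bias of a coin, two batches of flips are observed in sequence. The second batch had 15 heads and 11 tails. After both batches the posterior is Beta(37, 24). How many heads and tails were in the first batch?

Because Beta–binomial updating is additive in the counts, the combined data contributed (α_post−α_prior, β_post−β_prior) successes and failures.
Total across both batches: 37−12=25 heads, 24−7=17 tails.
Subtract the second batch: 25−15=10 heads and 17−11=6 tails.

10 heads and 6 tails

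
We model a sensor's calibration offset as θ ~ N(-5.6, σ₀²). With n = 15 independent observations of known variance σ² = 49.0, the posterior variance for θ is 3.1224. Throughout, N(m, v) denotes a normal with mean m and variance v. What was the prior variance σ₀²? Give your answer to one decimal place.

σ₀² = 70.7

For the Normal–Normal model with known σ², precisions add: τ_n = τ₀ + n/σ².
So 1/σ₀² = 1/3.1224 − 15/49.0 = 0.320266 − 0.306122 = 0.014144.
Hence σ₀² = 1/0.014144 ≈ 70.7.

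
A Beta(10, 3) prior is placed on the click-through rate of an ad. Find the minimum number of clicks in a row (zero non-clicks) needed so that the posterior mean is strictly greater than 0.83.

k = 5

After k clicks and 0 non-clicks the posterior is Beta(10+k, 3), with mean (10+k)/(10+3+k).
Set (10+k)/(13+k) > 0.83 and solve: k > (0.83·13 − 10)/(1 − 0.83) = 4.647.
The smallest integer exceeding 4.647 is 5.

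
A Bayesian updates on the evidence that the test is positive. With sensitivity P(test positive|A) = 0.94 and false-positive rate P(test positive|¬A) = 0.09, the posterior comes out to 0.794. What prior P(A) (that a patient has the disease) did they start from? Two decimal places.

Bayes' rule in odds form gives O(A|E) = O(A)·[P(E|A)/P(E|¬A)], hence O(A) = O(A|E)/LR.
Posterior odds = 0.794/(1−0.794) = 3.8544. LR = 0.94/0.09 = 10.4444.
Prior odds = 3.8544/10.4444 = 0.3690, so P(A) = 0.3690/(1+0.3690) ≈ 0.27.

P(A) = 0.27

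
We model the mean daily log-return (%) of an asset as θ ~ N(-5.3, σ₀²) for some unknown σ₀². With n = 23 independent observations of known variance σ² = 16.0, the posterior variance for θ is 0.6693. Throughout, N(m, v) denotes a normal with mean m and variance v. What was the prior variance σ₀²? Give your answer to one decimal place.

Posterior precision equals prior precision plus data precision: 1/σ_n² = 1/σ₀² + n/σ².
So 1/σ₀² = 1/0.6693 − 23/16.0 = 1.494098 − 1.437500 = 0.056598.
Hence σ₀² = 1/0.056598 ≈ 17.7.

σ₀² = 17.7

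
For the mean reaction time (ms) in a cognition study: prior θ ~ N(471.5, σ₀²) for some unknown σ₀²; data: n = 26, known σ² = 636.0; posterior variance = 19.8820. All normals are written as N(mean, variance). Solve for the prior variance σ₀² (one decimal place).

Posterior precision equals prior precision plus data precision: 1/σ_n² = 1/σ₀² + n/σ².
So 1/σ₀² = 1/19.8820 − 26/636.0 = 0.050297 − 0.040881 = 0.009416.
Hence σ₀² = 1/0.009416 ≈ 106.2.

σ₀² = 106.2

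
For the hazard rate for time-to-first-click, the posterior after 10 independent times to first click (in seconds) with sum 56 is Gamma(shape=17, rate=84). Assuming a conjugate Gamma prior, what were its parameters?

For an exponential likelihood with a Gamma(α, β) prior on the rate, n observations with total T give posterior Gamma(α+n, β+T).
So α = 17 − 10 = 7 and β = 84 − 56 = 28.

Gamma(shape=7, rate=28)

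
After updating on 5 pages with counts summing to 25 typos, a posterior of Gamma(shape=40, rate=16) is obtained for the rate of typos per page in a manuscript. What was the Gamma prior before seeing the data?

Gamma–Poisson conjugacy: posterior shape = α + Σxᵢ, posterior rate = β + n.
So α = 40 − 25 = 15 and β = 16 − 5 = 11.

Gamma(shape=15, rate=11)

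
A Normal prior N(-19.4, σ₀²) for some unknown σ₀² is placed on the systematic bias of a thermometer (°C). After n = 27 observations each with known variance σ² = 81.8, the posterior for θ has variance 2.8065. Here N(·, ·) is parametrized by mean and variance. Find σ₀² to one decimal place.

σ₀² = 38.1

Posterior precision equals prior precision plus data precision: 1/σ_n² = 1/σ₀² + n/σ².
So 1/σ₀² = 1/2.8065 − 27/81.8 = 0.356316 − 0.330073 = 0.026243.
Hence σ₀² = 1/0.026243 ≈ 38.1.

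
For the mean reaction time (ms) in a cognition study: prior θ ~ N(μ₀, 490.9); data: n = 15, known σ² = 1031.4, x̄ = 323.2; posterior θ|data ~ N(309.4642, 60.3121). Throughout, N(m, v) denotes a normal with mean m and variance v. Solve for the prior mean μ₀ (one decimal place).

μ₀ = 211.4

With known observation variance, the Normal–Normal posterior has precision τ_n = τ₀ + n/σ² and mean μ_n = (τ₀μ₀ + (n/σ²)x̄)/τ_n.
Here τ₀ = 1/490.9 = 0.002037 and τ_data = 15/1031.4 = 0.014543, so τ_n = 0.016580.
Rearranging for μ₀: μ₀ = (μ_n·τ_n − τ_data·x̄)/τ₀ = (309.4642·0.016580 − 0.014543·323.2) / 0.002037 = 0.430619/0.002037 ≈ 211.4.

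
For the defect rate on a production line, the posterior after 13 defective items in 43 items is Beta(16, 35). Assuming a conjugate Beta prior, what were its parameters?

Beta(3, 5)

Under Beta–binomial conjugacy the posterior parameters are (a+s, b+f).
So a = 16 − 13 = 3 and b = 35 − 30 = 5.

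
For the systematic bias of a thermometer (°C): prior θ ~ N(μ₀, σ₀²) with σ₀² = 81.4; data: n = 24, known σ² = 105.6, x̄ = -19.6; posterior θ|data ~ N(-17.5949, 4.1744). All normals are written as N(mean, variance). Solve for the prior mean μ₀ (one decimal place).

The posterior mean is a precision-weighted average: μ_n = (τ₀μ₀ + τ_data·x̄)/(τ₀+τ_data), with τ₀=1/σ₀² and τ_data=n/σ².
Here τ₀ = 1/81.4 = 0.012285 and τ_data = 24/105.6 = 0.227273, so τ_n = 0.239558.
Rearranging for μ₀: μ₀ = (μ_n·τ_n − τ_data·x̄)/τ₀ = (-17.5949·0.239558 − 0.227273·-19.6) / 0.012285 = 0.239552/0.012285 ≈ 19.5.

μ₀ = 19.5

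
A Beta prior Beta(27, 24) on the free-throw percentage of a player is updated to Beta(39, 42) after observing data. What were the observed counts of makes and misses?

12 makes and 18 misses

A Beta(a, b) prior with s successes and f failures in binomial data gives a Beta(a+s, b+f) posterior.
So s = 39 − 27 = 12 and f = 42 − 24 = 18.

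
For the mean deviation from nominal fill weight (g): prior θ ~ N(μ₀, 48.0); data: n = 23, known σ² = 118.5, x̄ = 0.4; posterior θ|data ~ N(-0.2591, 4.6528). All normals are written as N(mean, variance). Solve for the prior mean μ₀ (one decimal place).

μ₀ = -6.4

With known observation variance, the Normal–Normal posterior has precision τ_n = τ₀ + n/σ² and mean μ_n = (τ₀μ₀ + (n/σ²)x̄)/τ_n.
Here τ₀ = 1/48.0 = 0.020833 and τ_data = 23/118.5 = 0.194093, so τ_n = 0.214926.
Rearranging for μ₀: μ₀ = (μ_n·τ_n − τ_data·x̄)/τ₀ = (-0.2591·0.214926 − 0.194093·0.4) / 0.020833 = -0.133325/0.020833 ≈ -6.4.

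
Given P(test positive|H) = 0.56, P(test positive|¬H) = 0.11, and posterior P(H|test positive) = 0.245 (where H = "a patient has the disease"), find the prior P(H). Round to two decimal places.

In odds form, posterior odds = prior odds × likelihood ratio, so prior odds = posterior odds ÷ LR.
Posterior odds = 0.245/(1−0.245) = 0.3245. LR = 0.56/0.11 = 5.0909.
Prior odds = 0.3245/5.0909 = 0.0637, so P(H) = 0.0637/(1+0.0637) ≈ 0.06.

P(H) = 0.06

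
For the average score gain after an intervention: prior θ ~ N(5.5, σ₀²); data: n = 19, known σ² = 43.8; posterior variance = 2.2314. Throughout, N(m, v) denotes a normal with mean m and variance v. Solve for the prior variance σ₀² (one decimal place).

σ₀² = 69.6

Posterior precision equals prior precision plus data precision: 1/σ_n² = 1/σ₀² + n/σ².
So 1/σ₀² = 1/2.2314 − 19/43.8 = 0.448149 − 0.433790 = 0.014359.
Hence σ₀² = 1/0.014359 ≈ 69.6.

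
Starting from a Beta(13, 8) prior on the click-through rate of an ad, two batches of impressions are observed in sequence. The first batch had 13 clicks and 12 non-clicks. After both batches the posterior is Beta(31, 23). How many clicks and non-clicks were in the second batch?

Because Beta–binomial updating is additive in the counts, the combined data contributed (α_post−α_prior, β_post−β_prior) successes and failures.
Total across both batches: 31−13=18 clicks, 23−8=15 non-clicks.
Subtract the first batch: 18−13=5 clicks and 15−12=3 non-clicks.

5 clicks and 3 non-clicks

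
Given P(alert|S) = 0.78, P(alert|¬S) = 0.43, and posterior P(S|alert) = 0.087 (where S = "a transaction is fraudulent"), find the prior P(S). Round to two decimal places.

Bayes' rule in odds form gives O(S|E) = O(S)·[P(E|S)/P(E|¬S)], hence O(S) = O(S|E)/LR.
Posterior odds = 0.087/(1−0.087) = 0.0953. LR = 0.78/0.43 = 1.8140.
Prior odds = 0.0953/1.8140 = 0.0525, so P(S) = 0.0525/(1+0.0525) ≈ 0.05.

P(S) = 0.05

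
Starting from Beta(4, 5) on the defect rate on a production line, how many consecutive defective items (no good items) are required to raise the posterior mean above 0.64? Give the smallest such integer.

After k defective items and 0 good items the posterior is Beta(4+k, 5), with mean (4+k)/(4+5+k).
Set (4+k)/(9+k) > 0.64 and solve: k > (0.64·9 − 4)/(1 − 0.64) = 4.889.
The smallest integer exceeding 4.889 is 5.

k = 5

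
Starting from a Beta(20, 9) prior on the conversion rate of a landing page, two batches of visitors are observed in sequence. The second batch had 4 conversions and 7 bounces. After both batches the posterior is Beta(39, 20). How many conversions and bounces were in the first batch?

Because Beta–binomial updating is additive in the counts, the combined data contributed (α_post−α_prior, β_post−β_prior) successes and failures.
Total across both batches: 39−20=19 conversions, 20−9=11 bounces.
Subtract the second batch: 19−4=15 conversions and 11−7=4 bounces.

15 conversions and 4 bounces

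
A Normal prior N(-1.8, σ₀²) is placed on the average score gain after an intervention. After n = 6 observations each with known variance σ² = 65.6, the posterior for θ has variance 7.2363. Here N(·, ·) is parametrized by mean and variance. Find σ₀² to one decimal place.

σ₀² = 21.4

Posterior precision equals prior precision plus data precision: 1/σ_n² = 1/σ₀² + n/σ².
So 1/σ₀² = 1/7.2363 − 6/65.6 = 0.138192 − 0.091463 = 0.046729.
Hence σ₀² = 1/0.046729 ≈ 21.4.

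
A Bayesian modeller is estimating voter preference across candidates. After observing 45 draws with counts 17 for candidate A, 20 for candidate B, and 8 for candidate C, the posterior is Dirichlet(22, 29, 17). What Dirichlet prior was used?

Dirichlet(5, 9, 9)

For a Dirichlet(α) prior with multinomial counts c, the posterior is Dirichlet(α + c) componentwise.
Subtract each count from the matching posterior parameter: 22−17=5, 29−20=9, 17−8=9.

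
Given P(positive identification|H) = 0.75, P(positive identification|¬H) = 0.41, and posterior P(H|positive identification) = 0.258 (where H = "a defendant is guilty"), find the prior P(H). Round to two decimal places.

P(H) = 0.16

In odds form, posterior odds = prior odds × likelihood ratio, so prior odds = posterior odds ÷ LR.
Posterior odds = 0.258/(1−0.258) = 0.3477. LR = 0.75/0.41 = 1.8293.
Prior odds = 0.3477/1.8293 = 0.1901, so P(H) = 0.1901/(1+0.1901) ≈ 0.16.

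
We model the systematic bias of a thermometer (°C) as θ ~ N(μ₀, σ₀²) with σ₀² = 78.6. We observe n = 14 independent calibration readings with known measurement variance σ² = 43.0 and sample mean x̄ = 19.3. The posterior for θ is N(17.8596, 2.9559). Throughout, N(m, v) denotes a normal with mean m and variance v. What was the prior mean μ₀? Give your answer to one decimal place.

μ₀ = -19.0

The posterior mean is a precision-weighted average: μ_n = (τ₀μ₀ + τ_data·x̄)/(τ₀+τ_data), with τ₀=1/σ₀² and τ_data=n/σ².
Here τ₀ = 1/78.6 = 0.012723 and τ_data = 14/43.0 = 0.325581, so τ_n = 0.338304.
Rearranging for μ₀: μ₀ = (μ_n·τ_n − τ_data·x̄)/τ₀ = (17.8596·0.338304 − 0.325581·19.3) / 0.012723 = -0.241739/0.012723 ≈ -19.0.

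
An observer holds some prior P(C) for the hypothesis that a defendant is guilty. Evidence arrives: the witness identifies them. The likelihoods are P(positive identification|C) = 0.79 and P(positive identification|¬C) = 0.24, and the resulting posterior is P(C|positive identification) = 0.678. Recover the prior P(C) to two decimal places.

P(C) = 0.39

In odds form, posterior odds = prior odds × likelihood ratio, so prior odds = posterior odds ÷ LR.
Posterior odds = 0.678/(1−0.678) = 2.1056. LR = 0.79/0.24 = 3.2917.
Prior odds = 2.1056/3.2917 = 0.6397, so P(C) = 0.6397/(1+0.6397) ≈ 0.39.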